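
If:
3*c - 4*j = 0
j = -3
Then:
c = -4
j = -3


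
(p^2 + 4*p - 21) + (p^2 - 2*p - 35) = 2*p^2 + 2*p - 56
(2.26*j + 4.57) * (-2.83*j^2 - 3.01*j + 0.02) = -6.3958*j^3 - 19.7357*j^2 - 13.7105*j + 0.0914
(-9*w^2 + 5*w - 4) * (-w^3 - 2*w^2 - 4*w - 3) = 9*w^5 + 13*w^4 + 30*w^3 + 15*w^2 + w + 12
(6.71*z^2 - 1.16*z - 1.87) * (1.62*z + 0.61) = 10.8702*z^3 + 2.2139*z^2 - 3.737*z - 1.1407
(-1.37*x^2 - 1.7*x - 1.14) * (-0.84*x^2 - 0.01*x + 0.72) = 1.1508*x^4 + 1.4417*x^3 - 0.0118000000000001*x^2 - 1.2126*x - 0.8208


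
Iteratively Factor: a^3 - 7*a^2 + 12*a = (a - 3)*(a^2 - 4*a) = (a - 4)*(a - 3)*(a)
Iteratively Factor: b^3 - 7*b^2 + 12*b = (b - 4)*(b^2 - 3*b) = b*(b - 4)*(b - 3)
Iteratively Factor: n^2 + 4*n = (n + 4)*(n)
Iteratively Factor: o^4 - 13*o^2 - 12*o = (o + 3)*(o^3 - 3*o^2 - 4*o) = (o + 1)*(o + 3)*(o^2 - 4*o) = (o - 4)*(o + 1)*(o + 3)*(o)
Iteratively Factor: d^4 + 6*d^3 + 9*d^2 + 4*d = (d + 1)*(d^3 + 5*d^2 + 4*d) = (d + 1)*(d + 4)*(d^2 + d) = d*(d + 1)*(d + 4)*(d + 1)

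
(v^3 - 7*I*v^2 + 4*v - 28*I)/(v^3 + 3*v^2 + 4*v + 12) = (v - 7*I)/(v + 3)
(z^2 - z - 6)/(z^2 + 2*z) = (z - 3)/z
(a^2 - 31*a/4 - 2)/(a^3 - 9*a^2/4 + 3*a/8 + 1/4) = 2*(a - 8)/(2*a^2 - 5*a + 2)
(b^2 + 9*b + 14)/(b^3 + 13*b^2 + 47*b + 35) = (b + 2)/(b^2 + 6*b + 5)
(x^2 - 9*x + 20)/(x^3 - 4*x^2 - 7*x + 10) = (x - 4)/(x^2 + x - 2)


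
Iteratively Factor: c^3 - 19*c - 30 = (c + 3)*(c^2 - 3*c - 10) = (c - 5)*(c + 3)*(c + 2)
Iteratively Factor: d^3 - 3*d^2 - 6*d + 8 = (d + 2)*(d^2 - 5*d + 4) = (d - 1)*(d + 2)*(d - 4)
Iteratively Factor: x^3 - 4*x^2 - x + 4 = (x + 1)*(x^2 - 5*x + 4) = (x - 1)*(x + 1)*(x - 4)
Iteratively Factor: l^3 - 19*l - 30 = (l - 5)*(l^2 + 5*l + 6) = (l - 5)*(l + 2)*(l + 3)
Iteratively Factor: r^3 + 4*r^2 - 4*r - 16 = (r + 2)*(r^2 + 2*r - 8) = (r - 2)*(r + 2)*(r + 4)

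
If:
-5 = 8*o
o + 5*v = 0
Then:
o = -5/8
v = 1/8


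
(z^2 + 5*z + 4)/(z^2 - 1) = (z + 4)/(z - 1)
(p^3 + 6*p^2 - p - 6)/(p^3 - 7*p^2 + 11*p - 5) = (p^2 + 7*p + 6)/(p^2 - 6*p + 5)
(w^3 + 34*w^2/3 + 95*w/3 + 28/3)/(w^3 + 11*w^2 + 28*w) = (w + 1/3)/w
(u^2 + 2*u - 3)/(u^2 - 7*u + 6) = (u + 3)/(u - 6)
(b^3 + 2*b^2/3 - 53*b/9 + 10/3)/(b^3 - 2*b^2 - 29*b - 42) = (9*b^2 - 21*b + 10)/(9*(b^2 - 5*b - 14))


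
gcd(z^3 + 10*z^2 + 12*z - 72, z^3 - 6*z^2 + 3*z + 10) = z - 2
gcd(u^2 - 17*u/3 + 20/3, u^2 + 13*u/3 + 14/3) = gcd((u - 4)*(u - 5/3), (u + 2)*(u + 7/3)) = 1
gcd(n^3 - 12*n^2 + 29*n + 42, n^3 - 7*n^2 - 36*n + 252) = n^2 - 13*n + 42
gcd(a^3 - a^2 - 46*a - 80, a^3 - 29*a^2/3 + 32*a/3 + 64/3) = a - 8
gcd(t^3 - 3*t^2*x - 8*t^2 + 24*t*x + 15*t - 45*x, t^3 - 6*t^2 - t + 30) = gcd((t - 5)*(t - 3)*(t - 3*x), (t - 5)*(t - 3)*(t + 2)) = t^2 - 8*t + 15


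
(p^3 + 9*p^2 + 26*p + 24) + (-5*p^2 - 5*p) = p^3 + 4*p^2 + 21*p + 24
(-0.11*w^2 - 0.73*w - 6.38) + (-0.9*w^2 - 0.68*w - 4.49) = -1.01*w^2 - 1.41*w - 10.87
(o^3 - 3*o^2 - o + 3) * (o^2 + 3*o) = o^5 - 10*o^3 + 9*o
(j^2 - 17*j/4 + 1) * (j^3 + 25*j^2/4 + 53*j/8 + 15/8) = j^5 + 2*j^4 - 303*j^3/16 - 641*j^2/32 - 43*j/32 + 15/8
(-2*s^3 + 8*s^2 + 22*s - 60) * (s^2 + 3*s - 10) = -2*s^5 + 2*s^4 + 66*s^3 - 74*s^2 - 400*s + 600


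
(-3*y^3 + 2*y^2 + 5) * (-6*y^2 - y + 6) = 18*y^5 - 9*y^4 - 20*y^3 - 18*y^2 - 5*y + 30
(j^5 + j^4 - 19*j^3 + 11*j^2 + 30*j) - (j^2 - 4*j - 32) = j^5 + j^4 - 19*j^3 + 10*j^2 + 34*j + 32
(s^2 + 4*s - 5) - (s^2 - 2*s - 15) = 6*s + 10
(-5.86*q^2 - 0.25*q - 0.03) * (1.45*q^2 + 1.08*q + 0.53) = -8.497*q^4 - 6.6913*q^3 - 3.4193*q^2 - 0.1649*q - 0.0159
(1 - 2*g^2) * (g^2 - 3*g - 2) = -2*g^4 + 6*g^3 + 5*g^2 - 3*g - 2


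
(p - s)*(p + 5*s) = p^2 + 4*p*s - 5*s^2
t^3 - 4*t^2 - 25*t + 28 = (t - 7)*(t - 1)*(t + 4)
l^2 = l^2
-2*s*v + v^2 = v*(-2*s + v)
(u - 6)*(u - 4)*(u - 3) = u^3 - 13*u^2 + 54*u - 72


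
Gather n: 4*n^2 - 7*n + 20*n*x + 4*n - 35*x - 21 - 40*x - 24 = 4*n^2 + n*(20*x - 3) - 75*x - 45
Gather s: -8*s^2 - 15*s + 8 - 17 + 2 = -8*s^2 - 15*s - 7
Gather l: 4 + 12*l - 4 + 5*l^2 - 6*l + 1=5*l^2 + 6*l + 1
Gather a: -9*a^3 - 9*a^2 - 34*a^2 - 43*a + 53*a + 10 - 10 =-9*a^3 - 43*a^2 + 10*a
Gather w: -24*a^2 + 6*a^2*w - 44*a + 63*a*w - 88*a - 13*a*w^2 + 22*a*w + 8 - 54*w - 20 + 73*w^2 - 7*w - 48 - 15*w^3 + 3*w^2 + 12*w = -24*a^2 - 132*a - 15*w^3 + w^2*(76 - 13*a) + w*(6*a^2 + 85*a - 49) - 60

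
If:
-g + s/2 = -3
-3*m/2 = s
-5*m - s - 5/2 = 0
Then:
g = 99/28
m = -5/7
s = 15/14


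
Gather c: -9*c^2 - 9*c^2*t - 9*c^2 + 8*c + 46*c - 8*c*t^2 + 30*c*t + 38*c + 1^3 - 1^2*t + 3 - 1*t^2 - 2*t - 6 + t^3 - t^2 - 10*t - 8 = c^2*(-9*t - 18) + c*(-8*t^2 + 30*t + 92) + t^3 - 2*t^2 - 13*t - 10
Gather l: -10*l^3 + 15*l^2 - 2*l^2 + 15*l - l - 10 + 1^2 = -10*l^3 + 13*l^2 + 14*l - 9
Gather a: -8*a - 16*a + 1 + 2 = 3 - 24*a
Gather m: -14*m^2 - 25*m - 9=-14*m^2 - 25*m - 9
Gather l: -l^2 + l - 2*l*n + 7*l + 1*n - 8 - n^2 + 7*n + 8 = -l^2 + l*(8 - 2*n) - n^2 + 8*n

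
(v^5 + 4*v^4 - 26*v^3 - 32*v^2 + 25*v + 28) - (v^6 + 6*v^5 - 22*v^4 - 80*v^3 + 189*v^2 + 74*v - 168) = -v^6 - 5*v^5 + 26*v^4 + 54*v^3 - 221*v^2 - 49*v + 196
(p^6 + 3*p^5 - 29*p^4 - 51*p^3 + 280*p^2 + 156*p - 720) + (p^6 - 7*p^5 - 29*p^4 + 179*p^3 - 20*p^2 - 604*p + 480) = 2*p^6 - 4*p^5 - 58*p^4 + 128*p^3 + 260*p^2 - 448*p - 240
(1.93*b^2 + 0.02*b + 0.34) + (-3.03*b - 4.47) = 1.93*b^2 - 3.01*b - 4.13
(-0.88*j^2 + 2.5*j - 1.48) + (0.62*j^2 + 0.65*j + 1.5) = -0.26*j^2 + 3.15*j + 0.02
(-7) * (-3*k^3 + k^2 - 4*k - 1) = 21*k^3 - 7*k^2 + 28*k + 7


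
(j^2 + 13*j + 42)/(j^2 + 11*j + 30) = (j + 7)/(j + 5)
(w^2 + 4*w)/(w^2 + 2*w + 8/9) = 9*w*(w + 4)/(9*w^2 + 18*w + 8)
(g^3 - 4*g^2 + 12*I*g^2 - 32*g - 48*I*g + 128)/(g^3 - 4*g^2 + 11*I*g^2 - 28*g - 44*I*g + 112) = (g + 8*I)/(g + 7*I)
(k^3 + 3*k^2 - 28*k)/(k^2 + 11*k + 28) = k*(k - 4)/(k + 4)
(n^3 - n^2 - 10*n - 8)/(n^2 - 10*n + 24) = (n^2 + 3*n + 2)/(n - 6)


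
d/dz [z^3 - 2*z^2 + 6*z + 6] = 3*z^2 - 4*z + 6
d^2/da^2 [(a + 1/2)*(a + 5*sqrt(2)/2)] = 2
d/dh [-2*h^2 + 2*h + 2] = 2 - 4*h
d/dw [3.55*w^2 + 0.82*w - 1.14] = 7.1*w + 0.82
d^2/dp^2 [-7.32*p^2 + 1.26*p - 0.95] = -14.6400000000000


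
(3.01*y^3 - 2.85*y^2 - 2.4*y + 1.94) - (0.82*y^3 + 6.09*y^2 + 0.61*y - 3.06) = 2.19*y^3 - 8.94*y^2 - 3.01*y + 5.0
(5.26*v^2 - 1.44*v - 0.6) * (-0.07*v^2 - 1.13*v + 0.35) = -0.3682*v^4 - 5.843*v^3 + 3.5102*v^2 + 0.174*v - 0.21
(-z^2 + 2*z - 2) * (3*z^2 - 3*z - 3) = -3*z^4 + 9*z^3 - 9*z^2 + 6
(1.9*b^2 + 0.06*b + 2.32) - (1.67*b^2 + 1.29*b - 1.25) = 0.23*b^2 - 1.23*b + 3.57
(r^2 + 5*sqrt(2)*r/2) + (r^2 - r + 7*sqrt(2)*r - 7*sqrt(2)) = 2*r^2 - r + 19*sqrt(2)*r/2 - 7*sqrt(2)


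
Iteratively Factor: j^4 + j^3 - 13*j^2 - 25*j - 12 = (j + 1)*(j^3 - 13*j - 12) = (j + 1)*(j + 3)*(j^2 - 3*j - 4) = (j - 4)*(j + 1)*(j + 3)*(j + 1)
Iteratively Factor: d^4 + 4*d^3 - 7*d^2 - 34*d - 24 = (d - 3)*(d^3 + 7*d^2 + 14*d + 8) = (d - 3)*(d + 4)*(d^2 + 3*d + 2) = (d - 3)*(d + 1)*(d + 4)*(d + 2)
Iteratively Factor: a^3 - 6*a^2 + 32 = (a - 4)*(a^2 - 2*a - 8) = (a - 4)*(a + 2)*(a - 4)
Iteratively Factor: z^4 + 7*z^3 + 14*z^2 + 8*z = (z + 1)*(z^3 + 6*z^2 + 8*z) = z*(z + 1)*(z^2 + 6*z + 8) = z*(z + 1)*(z + 2)*(z + 4)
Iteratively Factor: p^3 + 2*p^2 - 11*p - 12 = (p - 3)*(p^2 + 5*p + 4) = (p - 3)*(p + 1)*(p + 4)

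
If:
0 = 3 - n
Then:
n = 3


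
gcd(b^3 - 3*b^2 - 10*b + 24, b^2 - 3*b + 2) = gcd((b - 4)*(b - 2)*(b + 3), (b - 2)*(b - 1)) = b - 2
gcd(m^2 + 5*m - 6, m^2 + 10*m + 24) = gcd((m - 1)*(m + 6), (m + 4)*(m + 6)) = m + 6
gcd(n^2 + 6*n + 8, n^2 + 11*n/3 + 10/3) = n + 2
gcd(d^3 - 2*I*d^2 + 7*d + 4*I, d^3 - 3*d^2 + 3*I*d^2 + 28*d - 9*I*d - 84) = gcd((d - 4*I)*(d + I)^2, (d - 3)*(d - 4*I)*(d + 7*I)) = d - 4*I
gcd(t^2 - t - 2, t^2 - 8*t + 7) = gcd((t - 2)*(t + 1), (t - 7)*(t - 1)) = 1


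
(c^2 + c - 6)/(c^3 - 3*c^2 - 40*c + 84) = (c + 3)/(c^2 - c - 42)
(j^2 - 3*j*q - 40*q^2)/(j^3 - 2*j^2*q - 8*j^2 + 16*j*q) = (j^2 - 3*j*q - 40*q^2)/(j*(j^2 - 2*j*q - 8*j + 16*q))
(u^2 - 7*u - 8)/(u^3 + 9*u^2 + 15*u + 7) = (u - 8)/(u^2 + 8*u + 7)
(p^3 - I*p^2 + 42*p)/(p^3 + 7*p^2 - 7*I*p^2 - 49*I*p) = (p + 6*I)/(p + 7)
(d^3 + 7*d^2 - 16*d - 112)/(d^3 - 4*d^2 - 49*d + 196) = (d + 4)/(d - 7)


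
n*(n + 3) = n^2 + 3*n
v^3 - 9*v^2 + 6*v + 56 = (v - 7)*(v - 4)*(v + 2)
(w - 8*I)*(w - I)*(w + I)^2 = w^4 - 7*I*w^3 + 9*w^2 - 7*I*w + 8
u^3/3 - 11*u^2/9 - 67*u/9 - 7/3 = (u/3 + 1)*(u - 7)*(u + 1/3)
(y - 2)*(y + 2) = y^2 - 4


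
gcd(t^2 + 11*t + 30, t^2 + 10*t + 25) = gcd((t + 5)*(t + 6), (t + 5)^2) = t + 5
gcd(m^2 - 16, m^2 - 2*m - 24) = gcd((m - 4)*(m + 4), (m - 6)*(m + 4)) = m + 4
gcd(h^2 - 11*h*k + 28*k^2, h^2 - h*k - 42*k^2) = h - 7*k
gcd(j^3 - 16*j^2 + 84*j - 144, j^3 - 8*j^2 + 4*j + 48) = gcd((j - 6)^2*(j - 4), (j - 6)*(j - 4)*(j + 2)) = j^2 - 10*j + 24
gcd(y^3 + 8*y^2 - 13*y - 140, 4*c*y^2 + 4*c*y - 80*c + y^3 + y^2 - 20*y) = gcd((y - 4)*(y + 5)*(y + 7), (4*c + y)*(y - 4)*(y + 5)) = y^2 + y - 20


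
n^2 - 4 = (n - 2)*(n + 2)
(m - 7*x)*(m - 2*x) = m^2 - 9*m*x + 14*x^2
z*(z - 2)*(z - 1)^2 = z^4 - 4*z^3 + 5*z^2 - 2*z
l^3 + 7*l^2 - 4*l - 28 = (l - 2)*(l + 2)*(l + 7)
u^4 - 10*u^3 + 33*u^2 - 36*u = u*(u - 4)*(u - 3)^2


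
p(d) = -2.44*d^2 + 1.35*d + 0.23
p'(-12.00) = 59.91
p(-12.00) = -367.33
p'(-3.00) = 15.99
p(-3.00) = -25.78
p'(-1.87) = 10.48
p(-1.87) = -10.83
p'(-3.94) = 20.58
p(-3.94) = -42.97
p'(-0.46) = 3.59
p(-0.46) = -0.91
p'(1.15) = -4.26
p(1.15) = -1.44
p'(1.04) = -3.73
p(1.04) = -1.01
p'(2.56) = -11.14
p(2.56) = -12.30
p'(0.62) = -1.68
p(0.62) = 0.13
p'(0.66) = -1.87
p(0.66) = 0.06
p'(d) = 1.35 - 4.88*d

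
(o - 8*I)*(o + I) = o^2 - 7*I*o + 8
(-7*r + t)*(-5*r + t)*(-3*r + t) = -105*r^3 + 71*r^2*t - 15*r*t^2 + t^3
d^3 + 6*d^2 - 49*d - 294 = (d - 7)*(d + 6)*(d + 7)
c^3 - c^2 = c^2*(c - 1)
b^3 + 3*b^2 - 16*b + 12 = (b - 2)*(b - 1)*(b + 6)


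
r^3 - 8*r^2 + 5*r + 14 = (r - 7)*(r - 2)*(r + 1)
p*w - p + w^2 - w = (p + w)*(w - 1)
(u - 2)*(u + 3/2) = u^2 - u/2 - 3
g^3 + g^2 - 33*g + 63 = (g - 3)^2*(g + 7)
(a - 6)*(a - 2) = a^2 - 8*a + 12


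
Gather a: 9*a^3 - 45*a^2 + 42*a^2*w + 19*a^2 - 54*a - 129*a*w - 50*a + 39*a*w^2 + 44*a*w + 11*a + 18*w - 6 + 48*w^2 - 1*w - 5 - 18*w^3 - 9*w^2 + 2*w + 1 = 9*a^3 + a^2*(42*w - 26) + a*(39*w^2 - 85*w - 93) - 18*w^3 + 39*w^2 + 19*w - 10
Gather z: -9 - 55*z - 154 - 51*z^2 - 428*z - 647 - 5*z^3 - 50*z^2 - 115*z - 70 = -5*z^3 - 101*z^2 - 598*z - 880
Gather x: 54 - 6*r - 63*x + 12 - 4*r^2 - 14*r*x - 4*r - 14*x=-4*r^2 - 10*r + x*(-14*r - 77) + 66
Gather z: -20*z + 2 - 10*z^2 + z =-10*z^2 - 19*z + 2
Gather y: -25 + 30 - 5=0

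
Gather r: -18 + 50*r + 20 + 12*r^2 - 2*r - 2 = 12*r^2 + 48*r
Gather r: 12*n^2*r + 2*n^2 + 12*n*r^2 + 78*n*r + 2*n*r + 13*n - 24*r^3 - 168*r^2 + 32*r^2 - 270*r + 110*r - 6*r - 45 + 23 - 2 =2*n^2 + 13*n - 24*r^3 + r^2*(12*n - 136) + r*(12*n^2 + 80*n - 166) - 24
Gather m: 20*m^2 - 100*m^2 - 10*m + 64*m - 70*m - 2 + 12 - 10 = -80*m^2 - 16*m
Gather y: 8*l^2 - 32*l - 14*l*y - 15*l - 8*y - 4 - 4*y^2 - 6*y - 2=8*l^2 - 47*l - 4*y^2 + y*(-14*l - 14) - 6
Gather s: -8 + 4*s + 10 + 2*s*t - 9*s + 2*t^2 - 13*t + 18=s*(2*t - 5) + 2*t^2 - 13*t + 20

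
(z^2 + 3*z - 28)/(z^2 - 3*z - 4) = (z + 7)/(z + 1)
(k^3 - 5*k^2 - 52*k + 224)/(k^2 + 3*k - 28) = k - 8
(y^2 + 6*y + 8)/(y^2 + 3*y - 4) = (y + 2)/(y - 1)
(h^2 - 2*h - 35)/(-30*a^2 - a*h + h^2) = (-h^2 + 2*h + 35)/(30*a^2 + a*h - h^2)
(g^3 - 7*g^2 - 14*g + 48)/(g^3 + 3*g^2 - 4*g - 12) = (g - 8)/(g + 2)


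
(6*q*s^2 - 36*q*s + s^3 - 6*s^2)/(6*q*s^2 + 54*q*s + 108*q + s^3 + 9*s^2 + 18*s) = s*(s - 6)/(s^2 + 9*s + 18)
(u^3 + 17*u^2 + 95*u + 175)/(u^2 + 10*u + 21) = (u^2 + 10*u + 25)/(u + 3)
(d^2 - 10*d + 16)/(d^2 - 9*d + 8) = (d - 2)/(d - 1)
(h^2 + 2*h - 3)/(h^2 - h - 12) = (h - 1)/(h - 4)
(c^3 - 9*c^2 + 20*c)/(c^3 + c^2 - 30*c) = (c - 4)/(c + 6)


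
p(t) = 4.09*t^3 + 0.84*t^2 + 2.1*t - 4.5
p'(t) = 12.27*t^2 + 1.68*t + 2.1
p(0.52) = -2.61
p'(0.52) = 6.29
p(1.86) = 28.63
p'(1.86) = 47.67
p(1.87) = 29.11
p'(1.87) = 48.15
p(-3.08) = -122.50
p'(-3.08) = 113.32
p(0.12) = -4.23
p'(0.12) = 2.48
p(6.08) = 958.57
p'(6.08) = 465.89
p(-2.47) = -66.20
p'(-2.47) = 72.81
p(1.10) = 4.27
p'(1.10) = 18.79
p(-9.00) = -2936.97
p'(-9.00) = 980.85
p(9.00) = 3064.05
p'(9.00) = 1011.09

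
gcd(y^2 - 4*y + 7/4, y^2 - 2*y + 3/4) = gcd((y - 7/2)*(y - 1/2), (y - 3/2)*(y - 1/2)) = y - 1/2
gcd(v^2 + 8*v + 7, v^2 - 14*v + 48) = 1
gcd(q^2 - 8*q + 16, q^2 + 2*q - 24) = q - 4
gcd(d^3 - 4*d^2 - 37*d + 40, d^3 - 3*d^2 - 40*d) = d^2 - 3*d - 40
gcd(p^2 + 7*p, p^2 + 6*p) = p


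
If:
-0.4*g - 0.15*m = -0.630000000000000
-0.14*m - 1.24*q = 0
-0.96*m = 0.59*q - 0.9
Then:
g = 1.20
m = 1.01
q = -0.11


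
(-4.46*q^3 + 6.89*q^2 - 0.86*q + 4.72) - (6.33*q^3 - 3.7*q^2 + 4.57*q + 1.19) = -10.79*q^3 + 10.59*q^2 - 5.43*q + 3.53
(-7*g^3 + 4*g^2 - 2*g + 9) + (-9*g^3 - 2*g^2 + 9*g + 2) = -16*g^3 + 2*g^2 + 7*g + 11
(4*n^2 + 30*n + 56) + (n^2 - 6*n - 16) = 5*n^2 + 24*n + 40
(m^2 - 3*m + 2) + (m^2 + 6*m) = 2*m^2 + 3*m + 2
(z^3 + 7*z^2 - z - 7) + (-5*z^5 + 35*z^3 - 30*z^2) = -5*z^5 + 36*z^3 - 23*z^2 - z - 7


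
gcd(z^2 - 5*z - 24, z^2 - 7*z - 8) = z - 8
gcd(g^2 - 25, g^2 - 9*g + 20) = g - 5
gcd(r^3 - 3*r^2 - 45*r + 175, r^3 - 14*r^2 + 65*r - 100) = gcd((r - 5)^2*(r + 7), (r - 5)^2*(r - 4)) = r^2 - 10*r + 25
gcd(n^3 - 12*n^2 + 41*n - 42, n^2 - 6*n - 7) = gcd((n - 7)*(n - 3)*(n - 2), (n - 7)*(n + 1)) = n - 7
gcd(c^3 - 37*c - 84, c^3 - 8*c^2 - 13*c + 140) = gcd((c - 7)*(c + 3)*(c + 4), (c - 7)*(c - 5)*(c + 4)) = c^2 - 3*c - 28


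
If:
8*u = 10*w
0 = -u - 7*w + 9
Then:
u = 15/11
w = 12/11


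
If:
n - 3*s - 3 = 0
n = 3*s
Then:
No Solution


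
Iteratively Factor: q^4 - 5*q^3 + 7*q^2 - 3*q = (q - 3)*(q^3 - 2*q^2 + q) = (q - 3)*(q - 1)*(q^2 - q) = q*(q - 3)*(q - 1)*(q - 1)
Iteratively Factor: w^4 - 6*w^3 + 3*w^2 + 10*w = (w)*(w^3 - 6*w^2 + 3*w + 10) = w*(w - 2)*(w^2 - 4*w - 5) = w*(w - 5)*(w - 2)*(w + 1)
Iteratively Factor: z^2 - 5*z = (z - 5)*(z)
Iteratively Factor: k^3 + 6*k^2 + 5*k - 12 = (k - 1)*(k^2 + 7*k + 12) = (k - 1)*(k + 4)*(k + 3)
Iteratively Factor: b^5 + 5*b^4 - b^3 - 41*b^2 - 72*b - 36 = (b + 2)*(b^4 + 3*b^3 - 7*b^2 - 27*b - 18) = (b - 3)*(b + 2)*(b^3 + 6*b^2 + 11*b + 6) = (b - 3)*(b + 2)^2*(b^2 + 4*b + 3) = (b - 3)*(b + 1)*(b + 2)^2*(b + 3)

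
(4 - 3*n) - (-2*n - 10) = 14 - n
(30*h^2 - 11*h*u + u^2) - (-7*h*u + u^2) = 30*h^2 - 4*h*u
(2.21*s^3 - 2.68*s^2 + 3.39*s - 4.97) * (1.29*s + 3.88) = 2.8509*s^4 + 5.1176*s^3 - 6.0253*s^2 + 6.7419*s - 19.2836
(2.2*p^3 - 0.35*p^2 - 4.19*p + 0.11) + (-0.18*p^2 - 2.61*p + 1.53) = 2.2*p^3 - 0.53*p^2 - 6.8*p + 1.64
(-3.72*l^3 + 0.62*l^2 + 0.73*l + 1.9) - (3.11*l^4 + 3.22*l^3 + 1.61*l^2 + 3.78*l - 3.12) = -3.11*l^4 - 6.94*l^3 - 0.99*l^2 - 3.05*l + 5.02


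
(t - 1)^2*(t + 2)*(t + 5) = t^4 + 5*t^3 - 3*t^2 - 13*t + 10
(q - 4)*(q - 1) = q^2 - 5*q + 4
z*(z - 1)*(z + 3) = z^3 + 2*z^2 - 3*z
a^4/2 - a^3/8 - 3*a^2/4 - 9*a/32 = a*(a/2 + 1/4)*(a - 3/2)*(a + 3/4)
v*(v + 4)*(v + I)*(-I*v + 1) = -I*v^4 + 2*v^3 - 4*I*v^3 + 8*v^2 + I*v^2 + 4*I*v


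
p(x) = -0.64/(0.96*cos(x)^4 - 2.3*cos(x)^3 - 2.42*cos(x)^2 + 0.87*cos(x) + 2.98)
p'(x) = -0.64*(3.84*sin(x)*cos(x)^3 - 6.9*sin(x)*cos(x)^2 - 4.84*sin(x)*cos(x) + 0.87*sin(x))/(0.96*cos(x)^4 - 2.3*cos(x)^3 - 2.42*cos(x)^2 + 0.87*cos(x) + 2.98)^2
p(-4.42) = -0.25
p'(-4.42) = -0.15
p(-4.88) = -0.21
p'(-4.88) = 0.01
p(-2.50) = -0.28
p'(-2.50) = -0.12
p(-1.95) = -0.26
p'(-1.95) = 0.15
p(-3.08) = -0.22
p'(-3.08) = -0.02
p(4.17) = -0.28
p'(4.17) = 0.11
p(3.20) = -0.22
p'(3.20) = -0.02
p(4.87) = -0.21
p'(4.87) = -0.00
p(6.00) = -1.76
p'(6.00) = -9.08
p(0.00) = -7.11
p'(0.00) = 0.00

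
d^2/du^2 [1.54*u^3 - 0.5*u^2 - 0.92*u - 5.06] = 9.24*u - 1.0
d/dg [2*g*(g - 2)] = 4*g - 4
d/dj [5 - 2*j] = -2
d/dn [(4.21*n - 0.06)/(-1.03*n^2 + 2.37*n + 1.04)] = (4.3363*n^2 - 0.1236*n + 4.5206)/(1.0609*n^4 - 4.8822*n^3 + 3.4745*n^2 + 4.9296*n + 1.0816)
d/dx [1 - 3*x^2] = -6*x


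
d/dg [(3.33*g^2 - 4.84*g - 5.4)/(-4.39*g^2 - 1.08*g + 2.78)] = (-24.844*g^2 - 28.8972*g - 19.2872)/(19.2721*g^4 + 9.4824*g^3 - 23.242*g^2 - 6.0048*g + 7.7284)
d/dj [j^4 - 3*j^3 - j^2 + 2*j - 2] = 4*j^3 - 9*j^2 - 2*j + 2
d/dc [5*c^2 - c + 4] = 10*c - 1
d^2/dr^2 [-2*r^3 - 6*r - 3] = -12*r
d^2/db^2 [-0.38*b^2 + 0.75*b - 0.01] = -0.760000000000000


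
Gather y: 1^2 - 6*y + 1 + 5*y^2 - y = 5*y^2 - 7*y + 2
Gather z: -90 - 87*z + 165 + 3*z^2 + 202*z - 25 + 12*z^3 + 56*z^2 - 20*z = 12*z^3 + 59*z^2 + 95*z + 50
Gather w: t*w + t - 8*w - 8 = t + w*(t - 8) - 8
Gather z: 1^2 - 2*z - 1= -2*z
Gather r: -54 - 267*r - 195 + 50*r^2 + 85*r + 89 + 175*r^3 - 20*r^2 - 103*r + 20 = 175*r^3 + 30*r^2 - 285*r - 140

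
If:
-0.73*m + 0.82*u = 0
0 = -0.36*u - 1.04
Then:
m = -3.25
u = -2.89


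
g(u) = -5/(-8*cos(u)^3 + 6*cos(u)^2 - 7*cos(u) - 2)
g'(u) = -5*(-24*sin(u)*cos(u)^2 + 12*sin(u)*cos(u) - 7*sin(u))/(-8*cos(u)^3 + 6*cos(u)^2 - 7*cos(u) - 2)^2 = 5*(24*cos(u)^2 - 12*cos(u) + 7)*sin(u)/(8*cos(u)^3 - 6*cos(u)^2 + 7*cos(u) + 2)^2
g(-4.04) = -0.76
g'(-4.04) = 2.12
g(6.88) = 0.61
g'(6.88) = 0.56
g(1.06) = 1.02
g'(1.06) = 1.24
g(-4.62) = 3.86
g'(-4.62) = 24.60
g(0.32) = 0.50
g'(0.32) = 0.27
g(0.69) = 0.67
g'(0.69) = 0.68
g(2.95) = -0.27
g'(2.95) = 0.12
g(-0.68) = 0.66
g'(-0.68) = -0.67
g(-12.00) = 0.59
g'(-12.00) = 0.53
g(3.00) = -0.27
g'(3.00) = 0.09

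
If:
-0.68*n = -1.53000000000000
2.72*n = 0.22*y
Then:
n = 2.25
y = 27.82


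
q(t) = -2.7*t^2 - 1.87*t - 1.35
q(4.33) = -60.07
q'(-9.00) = 46.73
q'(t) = -5.4*t - 1.87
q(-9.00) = -203.22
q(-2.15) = -9.81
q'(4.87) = -28.17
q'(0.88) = -6.62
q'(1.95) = -12.40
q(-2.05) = -8.86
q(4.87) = -74.49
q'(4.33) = -25.25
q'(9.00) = -50.47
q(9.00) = -236.88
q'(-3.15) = 15.14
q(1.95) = -15.26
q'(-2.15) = 9.74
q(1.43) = -9.55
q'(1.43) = -9.59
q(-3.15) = -22.25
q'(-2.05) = 9.20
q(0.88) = -5.09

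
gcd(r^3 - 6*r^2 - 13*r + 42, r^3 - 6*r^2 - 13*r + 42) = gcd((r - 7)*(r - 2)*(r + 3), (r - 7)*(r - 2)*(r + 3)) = r^3 - 6*r^2 - 13*r + 42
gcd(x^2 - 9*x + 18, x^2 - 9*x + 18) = x^2 - 9*x + 18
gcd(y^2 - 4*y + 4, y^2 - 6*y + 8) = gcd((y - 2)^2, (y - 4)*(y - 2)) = y - 2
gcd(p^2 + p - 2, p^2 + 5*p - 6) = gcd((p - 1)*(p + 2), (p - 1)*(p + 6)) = p - 1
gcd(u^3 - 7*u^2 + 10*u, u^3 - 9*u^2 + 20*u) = u^2 - 5*u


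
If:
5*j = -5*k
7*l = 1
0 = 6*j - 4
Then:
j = 2/3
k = -2/3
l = 1/7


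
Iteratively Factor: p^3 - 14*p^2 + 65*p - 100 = (p - 5)*(p^2 - 9*p + 20) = (p - 5)*(p - 4)*(p - 5)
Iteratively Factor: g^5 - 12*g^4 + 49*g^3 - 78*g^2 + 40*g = (g - 2)*(g^4 - 10*g^3 + 29*g^2 - 20*g) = (g - 4)*(g - 2)*(g^3 - 6*g^2 + 5*g) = (g - 5)*(g - 4)*(g - 2)*(g^2 - g) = g*(g - 5)*(g - 4)*(g - 2)*(g - 1)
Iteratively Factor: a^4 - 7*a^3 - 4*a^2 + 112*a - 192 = (a - 4)*(a^3 - 3*a^2 - 16*a + 48) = (a - 4)*(a + 4)*(a^2 - 7*a + 12) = (a - 4)^2*(a + 4)*(a - 3)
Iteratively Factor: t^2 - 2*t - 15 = (t + 3)*(t - 5)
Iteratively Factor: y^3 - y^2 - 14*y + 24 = (y + 4)*(y^2 - 5*y + 6) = (y - 2)*(y + 4)*(y - 3)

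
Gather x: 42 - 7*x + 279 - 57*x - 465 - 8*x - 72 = -72*x - 216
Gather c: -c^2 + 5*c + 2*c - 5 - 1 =-c^2 + 7*c - 6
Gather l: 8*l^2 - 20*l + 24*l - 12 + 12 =8*l^2 + 4*l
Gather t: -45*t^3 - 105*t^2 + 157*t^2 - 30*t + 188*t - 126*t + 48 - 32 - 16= -45*t^3 + 52*t^2 + 32*t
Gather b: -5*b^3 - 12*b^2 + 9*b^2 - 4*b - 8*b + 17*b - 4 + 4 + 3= -5*b^3 - 3*b^2 + 5*b + 3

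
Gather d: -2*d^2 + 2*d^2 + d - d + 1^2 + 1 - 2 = 0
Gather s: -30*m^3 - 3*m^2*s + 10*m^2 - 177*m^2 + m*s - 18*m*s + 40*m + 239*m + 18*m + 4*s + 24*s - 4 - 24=-30*m^3 - 167*m^2 + 297*m + s*(-3*m^2 - 17*m + 28) - 28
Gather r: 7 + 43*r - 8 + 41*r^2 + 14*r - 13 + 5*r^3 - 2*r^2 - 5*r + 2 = 5*r^3 + 39*r^2 + 52*r - 12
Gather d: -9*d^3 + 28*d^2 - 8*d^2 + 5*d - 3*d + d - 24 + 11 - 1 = -9*d^3 + 20*d^2 + 3*d - 14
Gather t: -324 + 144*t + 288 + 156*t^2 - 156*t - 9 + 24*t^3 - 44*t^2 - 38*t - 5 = 24*t^3 + 112*t^2 - 50*t - 50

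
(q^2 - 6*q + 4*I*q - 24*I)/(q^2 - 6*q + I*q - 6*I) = (q + 4*I)/(q + I)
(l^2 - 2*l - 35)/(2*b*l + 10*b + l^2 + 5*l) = (l - 7)/(2*b + l)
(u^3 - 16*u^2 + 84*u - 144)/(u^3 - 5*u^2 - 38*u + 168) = (u^2 - 12*u + 36)/(u^2 - u - 42)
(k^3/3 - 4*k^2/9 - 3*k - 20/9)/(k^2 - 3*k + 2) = (3*k^3 - 4*k^2 - 27*k - 20)/(9*(k^2 - 3*k + 2))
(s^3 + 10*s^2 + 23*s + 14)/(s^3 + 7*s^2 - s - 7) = (s + 2)/(s - 1)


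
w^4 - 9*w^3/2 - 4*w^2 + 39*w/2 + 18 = (w - 4)*(w - 3)*(w + 1)*(w + 3/2)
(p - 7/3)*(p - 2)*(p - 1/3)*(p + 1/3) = p^4 - 13*p^3/3 + 41*p^2/9 + 13*p/27 - 14/27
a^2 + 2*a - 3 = (a - 1)*(a + 3)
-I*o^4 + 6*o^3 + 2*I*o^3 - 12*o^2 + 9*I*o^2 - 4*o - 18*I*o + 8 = (o - 2)*(o + I)*(o + 4*I)*(-I*o + 1)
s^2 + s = s*(s + 1)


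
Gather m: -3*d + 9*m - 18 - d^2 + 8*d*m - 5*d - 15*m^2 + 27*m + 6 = -d^2 - 8*d - 15*m^2 + m*(8*d + 36) - 12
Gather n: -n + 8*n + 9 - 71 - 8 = 7*n - 70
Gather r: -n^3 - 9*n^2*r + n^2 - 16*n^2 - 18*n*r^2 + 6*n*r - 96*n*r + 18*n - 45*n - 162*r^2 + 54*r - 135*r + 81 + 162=-n^3 - 15*n^2 - 27*n + r^2*(-18*n - 162) + r*(-9*n^2 - 90*n - 81) + 243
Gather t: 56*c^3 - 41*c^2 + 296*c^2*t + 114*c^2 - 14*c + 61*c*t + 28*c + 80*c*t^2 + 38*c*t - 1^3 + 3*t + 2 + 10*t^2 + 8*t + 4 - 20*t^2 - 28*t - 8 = 56*c^3 + 73*c^2 + 14*c + t^2*(80*c - 10) + t*(296*c^2 + 99*c - 17) - 3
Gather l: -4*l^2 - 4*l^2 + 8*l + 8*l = -8*l^2 + 16*l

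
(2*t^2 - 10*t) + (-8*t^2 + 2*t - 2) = -6*t^2 - 8*t - 2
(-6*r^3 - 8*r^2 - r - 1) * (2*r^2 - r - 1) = -12*r^5 - 10*r^4 + 12*r^3 + 7*r^2 + 2*r + 1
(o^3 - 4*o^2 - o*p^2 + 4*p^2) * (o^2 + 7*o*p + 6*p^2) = o^5 + 7*o^4*p - 4*o^4 + 5*o^3*p^2 - 28*o^3*p - 7*o^2*p^3 - 20*o^2*p^2 - 6*o*p^4 + 28*o*p^3 + 24*p^4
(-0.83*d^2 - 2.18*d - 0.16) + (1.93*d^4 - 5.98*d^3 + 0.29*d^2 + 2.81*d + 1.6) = 1.93*d^4 - 5.98*d^3 - 0.54*d^2 + 0.63*d + 1.44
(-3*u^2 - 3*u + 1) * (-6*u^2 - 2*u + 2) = 18*u^4 + 24*u^3 - 6*u^2 - 8*u + 2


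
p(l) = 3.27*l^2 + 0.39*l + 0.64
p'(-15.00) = -97.71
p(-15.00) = 730.54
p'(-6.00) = -38.85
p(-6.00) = 116.02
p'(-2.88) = -18.45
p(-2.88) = 26.64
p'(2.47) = 16.54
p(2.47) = 21.55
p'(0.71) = 5.03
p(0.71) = 2.57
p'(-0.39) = -2.16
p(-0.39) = 0.99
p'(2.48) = 16.61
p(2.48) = 21.72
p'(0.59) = 4.25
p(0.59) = 2.01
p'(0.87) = 6.08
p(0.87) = 3.45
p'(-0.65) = -3.86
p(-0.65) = 1.77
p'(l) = 6.54*l + 0.39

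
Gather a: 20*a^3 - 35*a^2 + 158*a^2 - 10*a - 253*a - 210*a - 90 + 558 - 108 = 20*a^3 + 123*a^2 - 473*a + 360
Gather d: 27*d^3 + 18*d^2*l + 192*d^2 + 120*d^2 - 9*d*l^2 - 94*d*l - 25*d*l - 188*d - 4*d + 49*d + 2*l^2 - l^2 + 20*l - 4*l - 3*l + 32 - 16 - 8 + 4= 27*d^3 + d^2*(18*l + 312) + d*(-9*l^2 - 119*l - 143) + l^2 + 13*l + 12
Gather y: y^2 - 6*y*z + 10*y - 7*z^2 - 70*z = y^2 + y*(10 - 6*z) - 7*z^2 - 70*z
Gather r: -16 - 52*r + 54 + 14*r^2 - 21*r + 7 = 14*r^2 - 73*r + 45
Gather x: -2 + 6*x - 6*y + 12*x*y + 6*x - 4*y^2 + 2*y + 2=x*(12*y + 12) - 4*y^2 - 4*y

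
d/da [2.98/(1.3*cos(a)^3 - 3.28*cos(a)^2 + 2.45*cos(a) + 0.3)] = (11.622*cos(a)^2 - 19.5488*cos(a) + 7.301)*sin(a)/(1.3*cos(a)^3 - 3.28*cos(a)^2 + 2.45*cos(a) + 0.3)^2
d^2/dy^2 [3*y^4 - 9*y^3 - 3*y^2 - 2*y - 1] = 36*y^2 - 54*y - 6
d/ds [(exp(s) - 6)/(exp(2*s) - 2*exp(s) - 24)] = -exp(s)/(exp(2*s) + 8*exp(s) + 16)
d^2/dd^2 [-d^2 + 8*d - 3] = -2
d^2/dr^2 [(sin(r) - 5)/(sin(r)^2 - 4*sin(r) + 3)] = (-9*(1 - cos(2*r))^2/4 - 143*sin(r)/4 - 15*sin(3*r)/4 + 17*cos(2*r)/2 + cos(4*r) + 193/2)/((sin(r) - 3)^3*(sin(r) - 1)^2)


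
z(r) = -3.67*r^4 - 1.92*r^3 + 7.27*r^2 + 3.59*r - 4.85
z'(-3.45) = 487.68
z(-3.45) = -371.79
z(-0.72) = -3.94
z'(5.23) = -2177.98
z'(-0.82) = -4.11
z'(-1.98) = 66.17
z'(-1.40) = 12.23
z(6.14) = -5369.19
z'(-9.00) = 10107.89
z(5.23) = -2807.71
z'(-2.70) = 211.29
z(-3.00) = -195.62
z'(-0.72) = -4.39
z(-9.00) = -22127.48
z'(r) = -14.68*r^3 - 5.76*r^2 + 14.54*r + 3.59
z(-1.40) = -4.46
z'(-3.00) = 304.49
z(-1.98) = -24.96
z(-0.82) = -3.51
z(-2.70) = -118.79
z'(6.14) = -3522.35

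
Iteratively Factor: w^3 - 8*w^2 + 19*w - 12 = (w - 3)*(w^2 - 5*w + 4) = (w - 3)*(w - 1)*(w - 4)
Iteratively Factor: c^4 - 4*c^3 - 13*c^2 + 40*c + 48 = (c - 4)*(c^3 - 13*c - 12) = (c - 4)*(c + 3)*(c^2 - 3*c - 4) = (c - 4)^2*(c + 3)*(c + 1)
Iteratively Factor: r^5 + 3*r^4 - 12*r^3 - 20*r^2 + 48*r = (r + 3)*(r^4 - 12*r^2 + 16*r) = (r - 2)*(r + 3)*(r^3 + 2*r^2 - 8*r) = r*(r - 2)*(r + 3)*(r^2 + 2*r - 8) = r*(r - 2)*(r + 3)*(r + 4)*(r - 2)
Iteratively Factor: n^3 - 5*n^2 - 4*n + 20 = (n + 2)*(n^2 - 7*n + 10) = (n - 2)*(n + 2)*(n - 5)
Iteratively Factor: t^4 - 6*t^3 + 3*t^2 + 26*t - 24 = (t - 1)*(t^3 - 5*t^2 - 2*t + 24) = (t - 4)*(t - 1)*(t^2 - t - 6) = (t - 4)*(t - 3)*(t - 1)*(t + 2)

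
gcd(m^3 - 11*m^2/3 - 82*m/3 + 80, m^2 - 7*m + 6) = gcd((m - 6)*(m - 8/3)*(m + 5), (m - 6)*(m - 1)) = m - 6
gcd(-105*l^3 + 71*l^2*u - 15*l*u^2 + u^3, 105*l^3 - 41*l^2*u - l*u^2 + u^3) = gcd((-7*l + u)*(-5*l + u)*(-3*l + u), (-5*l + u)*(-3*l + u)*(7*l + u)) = 15*l^2 - 8*l*u + u^2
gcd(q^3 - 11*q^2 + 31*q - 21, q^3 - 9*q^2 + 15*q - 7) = q^2 - 8*q + 7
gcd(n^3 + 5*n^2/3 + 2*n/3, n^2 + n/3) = n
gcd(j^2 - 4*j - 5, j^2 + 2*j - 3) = 1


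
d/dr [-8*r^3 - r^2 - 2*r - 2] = -24*r^2 - 2*r - 2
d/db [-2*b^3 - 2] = -6*b^2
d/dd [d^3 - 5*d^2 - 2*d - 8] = 3*d^2 - 10*d - 2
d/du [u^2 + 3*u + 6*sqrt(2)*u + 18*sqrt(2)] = 2*u + 3 + 6*sqrt(2)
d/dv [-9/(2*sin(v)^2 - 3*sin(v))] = 9*(4*sin(v) - 3)*cos(v)/((2*sin(v) - 3)^2*sin(v)^2)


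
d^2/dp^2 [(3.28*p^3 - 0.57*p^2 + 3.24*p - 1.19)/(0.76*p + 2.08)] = (3.789056*p^3 + 31.110144*p^2 + 85.143552*p - 16.550368)/(0.438976*p^3 + 3.604224*p^2 + 9.864192*p + 8.998912)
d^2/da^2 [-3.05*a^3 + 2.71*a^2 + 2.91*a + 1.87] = 5.42 - 18.3*a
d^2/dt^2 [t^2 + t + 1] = 2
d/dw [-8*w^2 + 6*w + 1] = 6 - 16*w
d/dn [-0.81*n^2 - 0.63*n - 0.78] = -1.62*n - 0.63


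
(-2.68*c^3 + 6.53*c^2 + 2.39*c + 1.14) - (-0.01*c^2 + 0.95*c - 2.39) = -2.68*c^3 + 6.54*c^2 + 1.44*c + 3.53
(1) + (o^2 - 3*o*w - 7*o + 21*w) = o^2 - 3*o*w - 7*o + 21*w + 1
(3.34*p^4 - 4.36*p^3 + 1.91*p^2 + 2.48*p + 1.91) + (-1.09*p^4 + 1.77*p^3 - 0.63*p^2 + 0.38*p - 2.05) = 2.25*p^4 - 2.59*p^3 + 1.28*p^2 + 2.86*p - 0.14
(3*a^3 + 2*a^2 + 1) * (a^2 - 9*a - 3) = 3*a^5 - 25*a^4 - 27*a^3 - 5*a^2 - 9*a - 3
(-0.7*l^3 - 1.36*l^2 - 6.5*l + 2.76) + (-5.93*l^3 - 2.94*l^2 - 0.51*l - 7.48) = -6.63*l^3 - 4.3*l^2 - 7.01*l - 4.72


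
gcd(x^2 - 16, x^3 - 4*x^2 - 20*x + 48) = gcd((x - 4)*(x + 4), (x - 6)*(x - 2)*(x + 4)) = x + 4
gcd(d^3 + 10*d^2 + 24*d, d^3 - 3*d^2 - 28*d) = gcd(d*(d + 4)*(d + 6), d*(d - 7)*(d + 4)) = d^2 + 4*d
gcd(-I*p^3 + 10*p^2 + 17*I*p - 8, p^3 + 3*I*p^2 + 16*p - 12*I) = 1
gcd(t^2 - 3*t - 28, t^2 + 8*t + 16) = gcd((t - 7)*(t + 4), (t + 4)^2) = t + 4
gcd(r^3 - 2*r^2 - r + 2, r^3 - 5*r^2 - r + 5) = r^2 - 1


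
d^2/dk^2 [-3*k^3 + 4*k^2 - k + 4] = 8 - 18*k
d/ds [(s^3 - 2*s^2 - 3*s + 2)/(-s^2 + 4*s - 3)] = (-s^4 + 8*s^3 - 20*s^2 + 16*s + 1)/(s^4 - 8*s^3 + 22*s^2 - 24*s + 9)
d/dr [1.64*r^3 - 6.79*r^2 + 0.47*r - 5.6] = 4.92*r^2 - 13.58*r + 0.47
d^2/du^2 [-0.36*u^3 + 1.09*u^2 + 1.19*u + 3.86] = 2.18 - 2.16*u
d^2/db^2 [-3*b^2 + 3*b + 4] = -6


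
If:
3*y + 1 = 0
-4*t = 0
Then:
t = 0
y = -1/3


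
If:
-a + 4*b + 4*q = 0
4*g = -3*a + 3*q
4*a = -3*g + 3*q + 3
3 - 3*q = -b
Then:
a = 228/109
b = -39/109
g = -99/109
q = 96/109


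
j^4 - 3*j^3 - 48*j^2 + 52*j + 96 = (j - 8)*(j - 2)*(j + 1)*(j + 6)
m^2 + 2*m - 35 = (m - 5)*(m + 7)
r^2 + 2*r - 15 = (r - 3)*(r + 5)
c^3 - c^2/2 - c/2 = c*(c - 1)*(c + 1/2)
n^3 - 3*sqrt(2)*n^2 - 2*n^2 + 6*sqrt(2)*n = n*(n - 2)*(n - 3*sqrt(2))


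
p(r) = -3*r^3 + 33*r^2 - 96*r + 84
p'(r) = -9*r^2 + 66*r - 96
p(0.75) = 29.30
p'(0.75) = -51.56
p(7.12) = -9.44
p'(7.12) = -82.33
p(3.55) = 24.87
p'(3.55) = 24.88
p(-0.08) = 91.89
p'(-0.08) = -101.34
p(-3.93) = 1153.06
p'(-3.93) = -494.38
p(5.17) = 55.17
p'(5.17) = 4.66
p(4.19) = 40.43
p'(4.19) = 22.54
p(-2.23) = 495.45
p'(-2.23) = -287.94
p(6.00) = 48.00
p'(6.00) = -24.00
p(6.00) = 48.00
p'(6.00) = -24.00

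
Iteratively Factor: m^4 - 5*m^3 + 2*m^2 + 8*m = (m)*(m^3 - 5*m^2 + 2*m + 8) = m*(m + 1)*(m^2 - 6*m + 8) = m*(m - 2)*(m + 1)*(m - 4)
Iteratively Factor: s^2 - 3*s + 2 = (s - 2)*(s - 1)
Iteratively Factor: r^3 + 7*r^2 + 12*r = (r + 4)*(r^2 + 3*r) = r*(r + 4)*(r + 3)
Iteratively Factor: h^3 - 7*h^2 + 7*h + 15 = (h - 3)*(h^2 - 4*h - 5) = (h - 5)*(h - 3)*(h + 1)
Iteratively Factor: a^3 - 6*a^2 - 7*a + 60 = (a - 5)*(a^2 - a - 12) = (a - 5)*(a - 4)*(a + 3)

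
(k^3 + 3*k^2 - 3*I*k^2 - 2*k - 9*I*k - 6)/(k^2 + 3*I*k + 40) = (k^3 + 3*k^2*(1 - I) - k*(2 + 9*I) - 6)/(k^2 + 3*I*k + 40)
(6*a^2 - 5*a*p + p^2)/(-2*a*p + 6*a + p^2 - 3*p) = (-3*a + p)/(p - 3)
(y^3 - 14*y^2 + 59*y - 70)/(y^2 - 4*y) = (y^3 - 14*y^2 + 59*y - 70)/(y*(y - 4))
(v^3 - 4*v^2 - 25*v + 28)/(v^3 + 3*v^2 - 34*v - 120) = (v^2 - 8*v + 7)/(v^2 - v - 30)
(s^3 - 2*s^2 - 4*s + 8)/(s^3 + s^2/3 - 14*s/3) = 3*(s^2 - 4)/(s*(3*s + 7))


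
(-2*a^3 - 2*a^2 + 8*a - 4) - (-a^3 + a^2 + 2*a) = -a^3 - 3*a^2 + 6*a - 4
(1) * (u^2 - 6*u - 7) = u^2 - 6*u - 7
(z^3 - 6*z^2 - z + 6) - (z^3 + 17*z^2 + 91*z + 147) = -23*z^2 - 92*z - 141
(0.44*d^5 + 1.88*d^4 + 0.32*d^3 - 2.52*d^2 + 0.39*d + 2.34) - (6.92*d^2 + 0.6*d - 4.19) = 0.44*d^5 + 1.88*d^4 + 0.32*d^3 - 9.44*d^2 - 0.21*d + 6.53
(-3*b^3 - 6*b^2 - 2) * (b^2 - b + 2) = -3*b^5 - 3*b^4 - 14*b^2 + 2*b - 4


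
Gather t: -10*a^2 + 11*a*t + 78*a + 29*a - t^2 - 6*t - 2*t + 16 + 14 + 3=-10*a^2 + 107*a - t^2 + t*(11*a - 8) + 33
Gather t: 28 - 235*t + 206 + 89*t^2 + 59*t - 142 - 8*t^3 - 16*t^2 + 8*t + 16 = -8*t^3 + 73*t^2 - 168*t + 108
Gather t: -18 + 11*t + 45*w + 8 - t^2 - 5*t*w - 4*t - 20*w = -t^2 + t*(7 - 5*w) + 25*w - 10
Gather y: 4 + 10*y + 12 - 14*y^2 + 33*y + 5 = -14*y^2 + 43*y + 21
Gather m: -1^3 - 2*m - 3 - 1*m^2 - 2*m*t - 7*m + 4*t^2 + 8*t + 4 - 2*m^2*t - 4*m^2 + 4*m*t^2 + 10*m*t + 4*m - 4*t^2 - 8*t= m^2*(-2*t - 5) + m*(4*t^2 + 8*t - 5)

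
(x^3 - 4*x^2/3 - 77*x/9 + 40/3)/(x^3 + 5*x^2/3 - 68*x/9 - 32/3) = (3*x - 5)/(3*x + 4)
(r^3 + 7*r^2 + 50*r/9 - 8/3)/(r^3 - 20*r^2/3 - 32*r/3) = (r^2 + 17*r/3 - 2)/(r*(r - 8))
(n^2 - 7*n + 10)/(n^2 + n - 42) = (n^2 - 7*n + 10)/(n^2 + n - 42)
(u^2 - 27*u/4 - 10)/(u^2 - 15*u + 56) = (u + 5/4)/(u - 7)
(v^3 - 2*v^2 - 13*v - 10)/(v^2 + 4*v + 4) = (v^2 - 4*v - 5)/(v + 2)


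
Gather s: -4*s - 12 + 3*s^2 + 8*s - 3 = 3*s^2 + 4*s - 15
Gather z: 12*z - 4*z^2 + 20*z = -4*z^2 + 32*z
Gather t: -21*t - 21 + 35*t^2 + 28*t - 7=35*t^2 + 7*t - 28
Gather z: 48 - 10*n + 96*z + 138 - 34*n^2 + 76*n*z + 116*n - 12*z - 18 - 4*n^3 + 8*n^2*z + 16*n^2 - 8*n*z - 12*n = -4*n^3 - 18*n^2 + 94*n + z*(8*n^2 + 68*n + 84) + 168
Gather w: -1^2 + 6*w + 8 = 6*w + 7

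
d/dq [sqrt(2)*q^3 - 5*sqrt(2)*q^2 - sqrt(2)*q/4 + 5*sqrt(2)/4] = sqrt(2)*(12*q^2 - 40*q - 1)/4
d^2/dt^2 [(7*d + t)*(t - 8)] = 2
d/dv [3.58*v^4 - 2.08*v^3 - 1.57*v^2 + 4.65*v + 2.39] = 14.32*v^3 - 6.24*v^2 - 3.14*v + 4.65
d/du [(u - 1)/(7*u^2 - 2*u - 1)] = (-7*u^2 + 14*u - 3)/(49*u^4 - 28*u^3 - 10*u^2 + 4*u + 1)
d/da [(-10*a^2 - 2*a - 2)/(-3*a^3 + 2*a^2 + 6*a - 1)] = 2*(-15*a^4 - 6*a^3 - 37*a^2 + 14*a + 7)/(9*a^6 - 12*a^5 - 32*a^4 + 30*a^3 + 32*a^2 - 12*a + 1)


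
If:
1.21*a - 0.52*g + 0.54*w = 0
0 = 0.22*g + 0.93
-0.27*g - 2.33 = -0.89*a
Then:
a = 1.34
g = -4.23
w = -7.06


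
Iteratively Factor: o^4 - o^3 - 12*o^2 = (o + 3)*(o^3 - 4*o^2) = (o - 4)*(o + 3)*(o^2) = o*(o - 4)*(o + 3)*(o)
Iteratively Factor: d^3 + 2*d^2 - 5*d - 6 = (d - 2)*(d^2 + 4*d + 3) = (d - 2)*(d + 1)*(d + 3)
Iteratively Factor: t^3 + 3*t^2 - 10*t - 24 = (t + 2)*(t^2 + t - 12) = (t - 3)*(t + 2)*(t + 4)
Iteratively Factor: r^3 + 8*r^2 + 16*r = (r + 4)*(r^2 + 4*r) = r*(r + 4)*(r + 4)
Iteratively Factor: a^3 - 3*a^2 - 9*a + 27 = (a + 3)*(a^2 - 6*a + 9) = (a - 3)*(a + 3)*(a - 3)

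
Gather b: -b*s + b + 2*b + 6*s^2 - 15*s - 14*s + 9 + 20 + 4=b*(3 - s) + 6*s^2 - 29*s + 33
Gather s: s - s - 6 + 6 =0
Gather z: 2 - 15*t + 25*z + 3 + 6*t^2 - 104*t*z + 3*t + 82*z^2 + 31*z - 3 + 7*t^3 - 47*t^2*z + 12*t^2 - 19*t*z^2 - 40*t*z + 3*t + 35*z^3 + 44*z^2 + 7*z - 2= 7*t^3 + 18*t^2 - 9*t + 35*z^3 + z^2*(126 - 19*t) + z*(-47*t^2 - 144*t + 63)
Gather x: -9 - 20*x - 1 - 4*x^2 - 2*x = -4*x^2 - 22*x - 10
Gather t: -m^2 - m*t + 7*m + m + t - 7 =-m^2 + 8*m + t*(1 - m) - 7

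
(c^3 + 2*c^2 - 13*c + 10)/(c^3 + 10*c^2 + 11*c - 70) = (c - 1)/(c + 7)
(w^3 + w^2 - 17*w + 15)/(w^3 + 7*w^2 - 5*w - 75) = (w - 1)/(w + 5)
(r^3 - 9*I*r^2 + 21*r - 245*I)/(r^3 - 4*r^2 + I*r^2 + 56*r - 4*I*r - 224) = (r^2 - 2*I*r + 35)/(r^2 + r*(-4 + 8*I) - 32*I)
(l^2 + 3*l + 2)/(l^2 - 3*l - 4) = (l + 2)/(l - 4)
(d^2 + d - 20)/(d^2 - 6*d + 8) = (d + 5)/(d - 2)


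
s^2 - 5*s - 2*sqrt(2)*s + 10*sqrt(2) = (s - 5)*(s - 2*sqrt(2))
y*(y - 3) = y^2 - 3*y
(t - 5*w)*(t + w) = t^2 - 4*t*w - 5*w^2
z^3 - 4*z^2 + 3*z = z*(z - 3)*(z - 1)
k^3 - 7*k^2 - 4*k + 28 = (k - 7)*(k - 2)*(k + 2)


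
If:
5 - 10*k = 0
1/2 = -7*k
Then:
No Solution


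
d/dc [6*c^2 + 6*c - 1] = 12*c + 6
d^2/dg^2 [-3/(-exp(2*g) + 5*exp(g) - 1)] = 3*((5 - 4*exp(g))*(exp(2*g) - 5*exp(g) + 1) + 2*(2*exp(g) - 5)^2*exp(g))*exp(g)/(exp(2*g) - 5*exp(g) + 1)^3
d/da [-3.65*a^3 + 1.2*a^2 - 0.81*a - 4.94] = -10.95*a^2 + 2.4*a - 0.81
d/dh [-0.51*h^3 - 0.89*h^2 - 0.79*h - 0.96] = -1.53*h^2 - 1.78*h - 0.79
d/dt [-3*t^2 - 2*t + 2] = -6*t - 2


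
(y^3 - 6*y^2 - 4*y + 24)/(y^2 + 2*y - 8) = (y^2 - 4*y - 12)/(y + 4)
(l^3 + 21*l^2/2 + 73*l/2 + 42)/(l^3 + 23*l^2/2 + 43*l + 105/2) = (l + 4)/(l + 5)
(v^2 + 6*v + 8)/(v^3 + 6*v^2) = (v^2 + 6*v + 8)/(v^2*(v + 6))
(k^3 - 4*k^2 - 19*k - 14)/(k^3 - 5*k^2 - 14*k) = (k + 1)/k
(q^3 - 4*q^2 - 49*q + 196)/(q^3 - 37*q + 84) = (q - 7)/(q - 3)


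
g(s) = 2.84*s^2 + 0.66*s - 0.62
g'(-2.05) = -10.98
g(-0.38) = -0.46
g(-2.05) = 9.96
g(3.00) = 26.92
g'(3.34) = 19.63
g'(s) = 5.68*s + 0.66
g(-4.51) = 54.17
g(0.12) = -0.50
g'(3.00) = 17.70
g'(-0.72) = -3.43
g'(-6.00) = -33.42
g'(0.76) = 4.98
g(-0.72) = 0.38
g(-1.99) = 9.31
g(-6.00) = 97.66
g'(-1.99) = -10.64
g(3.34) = 33.27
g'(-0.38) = -1.50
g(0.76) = 1.52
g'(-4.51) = -24.96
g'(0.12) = 1.34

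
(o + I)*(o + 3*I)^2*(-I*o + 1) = -I*o^4 + 8*o^3 + 22*I*o^2 - 24*o - 9*I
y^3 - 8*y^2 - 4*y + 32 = (y - 8)*(y - 2)*(y + 2)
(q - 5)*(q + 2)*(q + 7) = q^3 + 4*q^2 - 31*q - 70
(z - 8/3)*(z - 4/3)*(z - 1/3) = z^3 - 13*z^2/3 + 44*z/9 - 32/27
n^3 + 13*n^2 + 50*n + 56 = (n + 2)*(n + 4)*(n + 7)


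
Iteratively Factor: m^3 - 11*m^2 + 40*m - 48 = (m - 4)*(m^2 - 7*m + 12) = (m - 4)^2*(m - 3)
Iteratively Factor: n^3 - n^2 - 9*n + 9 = (n + 3)*(n^2 - 4*n + 3) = (n - 1)*(n + 3)*(n - 3)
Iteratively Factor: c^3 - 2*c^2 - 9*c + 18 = (c + 3)*(c^2 - 5*c + 6) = (c - 2)*(c + 3)*(c - 3)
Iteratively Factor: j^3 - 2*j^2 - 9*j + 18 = (j - 3)*(j^2 + j - 6) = (j - 3)*(j + 3)*(j - 2)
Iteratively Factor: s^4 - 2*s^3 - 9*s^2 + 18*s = (s + 3)*(s^3 - 5*s^2 + 6*s) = (s - 2)*(s + 3)*(s^2 - 3*s) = s*(s - 2)*(s + 3)*(s - 3)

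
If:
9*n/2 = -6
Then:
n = -4/3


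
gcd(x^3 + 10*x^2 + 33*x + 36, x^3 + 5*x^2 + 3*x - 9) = x^2 + 6*x + 9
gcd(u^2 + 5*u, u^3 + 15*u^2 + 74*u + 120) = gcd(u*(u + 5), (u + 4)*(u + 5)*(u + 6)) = u + 5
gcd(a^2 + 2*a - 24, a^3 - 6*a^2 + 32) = a - 4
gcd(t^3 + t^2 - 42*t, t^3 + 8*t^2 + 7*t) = t^2 + 7*t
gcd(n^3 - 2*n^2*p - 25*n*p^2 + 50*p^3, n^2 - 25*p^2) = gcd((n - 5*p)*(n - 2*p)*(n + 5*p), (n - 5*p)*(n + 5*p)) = -n^2 + 25*p^2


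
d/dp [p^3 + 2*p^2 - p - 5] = 3*p^2 + 4*p - 1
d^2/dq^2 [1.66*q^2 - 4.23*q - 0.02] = 3.32000000000000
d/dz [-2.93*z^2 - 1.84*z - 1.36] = -5.86*z - 1.84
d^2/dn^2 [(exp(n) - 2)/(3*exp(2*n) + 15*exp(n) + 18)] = (exp(4*n) - 13*exp(3*n) - 66*exp(2*n) - 32*exp(n) + 96)*exp(n)/(3*(exp(6*n) + 15*exp(5*n) + 93*exp(4*n) + 305*exp(3*n) + 558*exp(2*n) + 540*exp(n) + 216))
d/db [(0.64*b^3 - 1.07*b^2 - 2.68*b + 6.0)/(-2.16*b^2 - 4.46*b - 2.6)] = (-1.3824*b^4 - 5.7088*b^3 - 6.0086*b^2 + 31.484*b + 33.728)/(4.6656*b^4 + 19.2672*b^3 + 31.1236*b^2 + 23.192*b + 6.76)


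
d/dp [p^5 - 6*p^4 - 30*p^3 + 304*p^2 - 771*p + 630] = 5*p^4 - 24*p^3 - 90*p^2 + 608*p - 771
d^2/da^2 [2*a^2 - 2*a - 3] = 4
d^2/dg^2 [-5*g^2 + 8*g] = -10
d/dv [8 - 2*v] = -2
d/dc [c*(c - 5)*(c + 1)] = 3*c^2 - 8*c - 5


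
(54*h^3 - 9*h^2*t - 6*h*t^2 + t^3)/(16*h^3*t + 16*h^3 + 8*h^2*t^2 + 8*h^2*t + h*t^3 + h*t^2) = (54*h^3 - 9*h^2*t - 6*h*t^2 + t^3)/(h*(16*h^2*t + 16*h^2 + 8*h*t^2 + 8*h*t + t^3 + t^2))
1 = 1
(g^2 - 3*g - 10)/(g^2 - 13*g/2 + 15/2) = 2*(g + 2)/(2*g - 3)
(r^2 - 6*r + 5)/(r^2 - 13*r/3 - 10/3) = 3*(r - 1)/(3*r + 2)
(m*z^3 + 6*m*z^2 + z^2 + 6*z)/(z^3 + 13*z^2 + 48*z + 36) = z*(m*z + 1)/(z^2 + 7*z + 6)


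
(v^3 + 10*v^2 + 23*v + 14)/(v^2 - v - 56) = (v^2 + 3*v + 2)/(v - 8)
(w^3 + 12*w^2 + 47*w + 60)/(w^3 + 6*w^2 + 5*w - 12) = (w + 5)/(w - 1)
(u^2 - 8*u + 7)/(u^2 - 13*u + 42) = (u - 1)/(u - 6)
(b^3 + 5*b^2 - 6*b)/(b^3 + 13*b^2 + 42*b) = (b - 1)/(b + 7)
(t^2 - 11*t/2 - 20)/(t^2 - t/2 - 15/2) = (t - 8)/(t - 3)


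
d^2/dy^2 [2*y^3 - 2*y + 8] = 12*y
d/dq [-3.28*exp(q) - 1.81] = -3.28*exp(q)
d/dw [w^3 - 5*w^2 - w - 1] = 3*w^2 - 10*w - 1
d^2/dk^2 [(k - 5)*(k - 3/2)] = 2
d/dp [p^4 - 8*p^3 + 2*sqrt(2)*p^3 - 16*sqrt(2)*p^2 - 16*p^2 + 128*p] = 4*p^3 - 24*p^2 + 6*sqrt(2)*p^2 - 32*sqrt(2)*p - 32*p + 128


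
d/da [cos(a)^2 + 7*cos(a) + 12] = -(2*cos(a) + 7)*sin(a)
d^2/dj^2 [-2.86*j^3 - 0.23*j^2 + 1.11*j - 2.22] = -17.16*j - 0.46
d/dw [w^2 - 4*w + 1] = 2*w - 4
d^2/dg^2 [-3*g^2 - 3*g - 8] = -6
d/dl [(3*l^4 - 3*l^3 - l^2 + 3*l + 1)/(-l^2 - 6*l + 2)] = (-6*l^5 - 51*l^4 + 60*l^3 - 9*l^2 - 2*l + 12)/(l^4 + 12*l^3 + 32*l^2 - 24*l + 4)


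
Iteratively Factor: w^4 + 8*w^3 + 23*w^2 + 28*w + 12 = (w + 2)*(w^3 + 6*w^2 + 11*w + 6) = (w + 1)*(w + 2)*(w^2 + 5*w + 6) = (w + 1)*(w + 2)^2*(w + 3)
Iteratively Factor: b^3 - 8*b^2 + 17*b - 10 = (b - 5)*(b^2 - 3*b + 2) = (b - 5)*(b - 2)*(b - 1)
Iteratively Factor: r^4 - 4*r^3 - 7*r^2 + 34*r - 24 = (r - 2)*(r^3 - 2*r^2 - 11*r + 12) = (r - 2)*(r + 3)*(r^2 - 5*r + 4) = (r - 4)*(r - 2)*(r + 3)*(r - 1)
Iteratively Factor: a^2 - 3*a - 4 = (a - 4)*(a + 1)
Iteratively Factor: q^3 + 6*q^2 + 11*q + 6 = (q + 3)*(q^2 + 3*q + 2) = (q + 2)*(q + 3)*(q + 1)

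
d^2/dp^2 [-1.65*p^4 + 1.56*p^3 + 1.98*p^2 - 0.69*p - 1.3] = -19.8*p^2 + 9.36*p + 3.96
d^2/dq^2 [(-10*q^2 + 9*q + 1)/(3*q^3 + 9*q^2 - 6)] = 2*(-10*q^6 + 27*q^5 + 87*q^4 - 35*q^3 - 45*q^2 + 168*q - 34)/(3*(q^9 + 9*q^8 + 27*q^7 + 21*q^6 - 36*q^5 - 54*q^4 + 12*q^3 + 36*q^2 - 8))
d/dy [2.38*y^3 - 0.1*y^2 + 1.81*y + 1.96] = 7.14*y^2 - 0.2*y + 1.81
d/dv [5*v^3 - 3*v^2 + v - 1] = 15*v^2 - 6*v + 1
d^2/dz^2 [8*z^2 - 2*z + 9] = 16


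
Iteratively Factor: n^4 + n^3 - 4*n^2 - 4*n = (n - 2)*(n^3 + 3*n^2 + 2*n) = n*(n - 2)*(n^2 + 3*n + 2) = n*(n - 2)*(n + 2)*(n + 1)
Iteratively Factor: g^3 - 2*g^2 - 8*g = (g)*(g^2 - 2*g - 8) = g*(g + 2)*(g - 4)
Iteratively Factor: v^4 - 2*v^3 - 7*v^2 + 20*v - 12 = (v - 2)*(v^3 - 7*v + 6) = (v - 2)^2*(v^2 + 2*v - 3) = (v - 2)^2*(v - 1)*(v + 3)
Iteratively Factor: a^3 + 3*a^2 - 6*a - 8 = (a - 2)*(a^2 + 5*a + 4) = (a - 2)*(a + 4)*(a + 1)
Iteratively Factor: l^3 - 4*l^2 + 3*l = (l - 1)*(l^2 - 3*l) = l*(l - 1)*(l - 3)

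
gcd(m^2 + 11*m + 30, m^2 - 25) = m + 5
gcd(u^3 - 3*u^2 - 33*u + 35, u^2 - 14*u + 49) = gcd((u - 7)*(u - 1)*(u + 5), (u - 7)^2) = u - 7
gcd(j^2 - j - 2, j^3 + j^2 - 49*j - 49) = j + 1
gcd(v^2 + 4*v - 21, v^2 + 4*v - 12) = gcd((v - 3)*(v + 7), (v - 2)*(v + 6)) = 1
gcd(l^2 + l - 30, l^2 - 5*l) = l - 5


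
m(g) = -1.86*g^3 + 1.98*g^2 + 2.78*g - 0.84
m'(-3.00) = -59.32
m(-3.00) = 58.86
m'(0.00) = 2.78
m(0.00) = -0.84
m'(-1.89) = -24.64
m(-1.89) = 13.54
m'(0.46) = 3.42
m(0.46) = 0.68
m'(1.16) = -0.13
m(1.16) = 2.15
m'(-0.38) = 0.47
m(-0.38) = -1.51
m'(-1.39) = -13.51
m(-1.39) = 4.12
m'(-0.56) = -1.19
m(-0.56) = -1.45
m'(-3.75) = -90.54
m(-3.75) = 114.66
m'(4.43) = -89.18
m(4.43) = -111.37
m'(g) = -5.58*g^2 + 3.96*g + 2.78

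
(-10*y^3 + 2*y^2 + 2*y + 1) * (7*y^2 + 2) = -70*y^5 + 14*y^4 - 6*y^3 + 11*y^2 + 4*y + 2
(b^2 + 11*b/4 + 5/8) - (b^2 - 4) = 11*b/4 + 37/8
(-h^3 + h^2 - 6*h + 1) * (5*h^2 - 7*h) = -5*h^5 + 12*h^4 - 37*h^3 + 47*h^2 - 7*h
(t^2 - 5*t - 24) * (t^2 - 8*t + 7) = t^4 - 13*t^3 + 23*t^2 + 157*t - 168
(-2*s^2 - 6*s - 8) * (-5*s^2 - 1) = 10*s^4 + 30*s^3 + 42*s^2 + 6*s + 8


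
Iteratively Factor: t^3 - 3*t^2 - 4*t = (t + 1)*(t^2 - 4*t) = t*(t + 1)*(t - 4)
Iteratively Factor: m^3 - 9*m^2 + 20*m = (m)*(m^2 - 9*m + 20) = m*(m - 4)*(m - 5)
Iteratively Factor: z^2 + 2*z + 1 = (z + 1)*(z + 1)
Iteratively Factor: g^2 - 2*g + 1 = (g - 1)*(g - 1)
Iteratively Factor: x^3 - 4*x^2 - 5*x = (x + 1)*(x^2 - 5*x) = x*(x + 1)*(x - 5)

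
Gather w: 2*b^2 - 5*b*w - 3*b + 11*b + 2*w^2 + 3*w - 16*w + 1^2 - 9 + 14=2*b^2 + 8*b + 2*w^2 + w*(-5*b - 13) + 6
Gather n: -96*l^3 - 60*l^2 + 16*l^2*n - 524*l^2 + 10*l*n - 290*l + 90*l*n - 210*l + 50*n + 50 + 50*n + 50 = -96*l^3 - 584*l^2 - 500*l + n*(16*l^2 + 100*l + 100) + 100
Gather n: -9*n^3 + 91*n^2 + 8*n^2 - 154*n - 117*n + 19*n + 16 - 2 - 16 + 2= -9*n^3 + 99*n^2 - 252*n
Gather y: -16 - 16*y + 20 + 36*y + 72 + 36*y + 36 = 56*y + 112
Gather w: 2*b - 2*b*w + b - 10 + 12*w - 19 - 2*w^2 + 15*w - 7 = 3*b - 2*w^2 + w*(27 - 2*b) - 36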